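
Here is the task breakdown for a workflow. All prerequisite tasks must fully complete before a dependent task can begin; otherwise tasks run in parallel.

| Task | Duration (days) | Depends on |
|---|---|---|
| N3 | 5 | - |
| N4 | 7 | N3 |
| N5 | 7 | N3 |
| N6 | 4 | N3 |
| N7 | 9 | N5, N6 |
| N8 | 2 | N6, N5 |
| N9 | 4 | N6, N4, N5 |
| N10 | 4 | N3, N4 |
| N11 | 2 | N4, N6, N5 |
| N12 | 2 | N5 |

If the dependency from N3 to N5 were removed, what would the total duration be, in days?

18

Original critical path: N3→N5→N7 = 5+7+9 = 21 ⇒ 21 days.
Without N3→N5, N5's earliest start moves from 5 to 0.
The longest chain is now N3→N6→N7 = 5+4+9 = 18, so the workflow takes 18 days.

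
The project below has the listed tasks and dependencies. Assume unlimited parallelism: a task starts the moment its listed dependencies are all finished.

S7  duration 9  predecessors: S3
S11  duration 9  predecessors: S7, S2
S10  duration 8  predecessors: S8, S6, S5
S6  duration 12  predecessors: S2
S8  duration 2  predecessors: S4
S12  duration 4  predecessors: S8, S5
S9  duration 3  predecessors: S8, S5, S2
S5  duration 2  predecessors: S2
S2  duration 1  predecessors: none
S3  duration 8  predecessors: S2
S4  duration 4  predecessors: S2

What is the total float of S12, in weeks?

Critical path: S2→S3→S7→S11 = 1+8+9+9 = 27, so the finish is 27 weeks.
Longest path through S12: 11 weeks (earliest finish 11, latest finish 27).
So S12 can slip 27 − 11 = 16 weeks.

16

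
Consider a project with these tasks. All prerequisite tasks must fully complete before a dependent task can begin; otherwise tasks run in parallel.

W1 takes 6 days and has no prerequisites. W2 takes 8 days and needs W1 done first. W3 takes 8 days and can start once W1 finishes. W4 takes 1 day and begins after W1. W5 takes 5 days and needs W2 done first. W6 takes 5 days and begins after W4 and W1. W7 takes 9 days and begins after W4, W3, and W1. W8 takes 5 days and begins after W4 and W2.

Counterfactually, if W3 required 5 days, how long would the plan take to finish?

20

Baseline: W1→W3→W7 = 6+8+9 = 23 → 23 days.
W3 lies on that path, so at 5 days the path becomes 20 days.
The critical path is still W1→W3→W7; finish is now 20 days.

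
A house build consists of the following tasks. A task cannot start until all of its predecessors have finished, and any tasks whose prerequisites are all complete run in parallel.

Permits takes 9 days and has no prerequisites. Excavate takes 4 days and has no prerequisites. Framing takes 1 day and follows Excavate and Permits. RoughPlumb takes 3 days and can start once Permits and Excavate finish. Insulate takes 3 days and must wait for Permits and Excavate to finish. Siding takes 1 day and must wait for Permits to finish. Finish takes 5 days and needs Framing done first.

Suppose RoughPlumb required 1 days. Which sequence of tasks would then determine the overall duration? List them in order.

Baseline: Permits→Framing→Finish = 9+1+5 = 15 → 15 days.
RoughPlumb has 3 days of float (longest path through it is 12).
The critical path is still Permits→Framing→Finish; finish is now 15 days.

Permits, Framing, Finish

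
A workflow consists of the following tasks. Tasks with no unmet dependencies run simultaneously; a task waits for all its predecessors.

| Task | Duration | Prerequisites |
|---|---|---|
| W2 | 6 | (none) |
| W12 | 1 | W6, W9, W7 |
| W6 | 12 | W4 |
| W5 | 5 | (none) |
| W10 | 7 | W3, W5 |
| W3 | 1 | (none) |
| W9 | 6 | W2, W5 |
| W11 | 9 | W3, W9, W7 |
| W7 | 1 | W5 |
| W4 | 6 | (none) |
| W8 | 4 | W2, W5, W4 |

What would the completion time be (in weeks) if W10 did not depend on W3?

Original critical path: W2→W9→W11 = 6+6+9 = 21 ⇒ 21 weeks.
Dropping W3→W10 doesn't change W10's earliest start (5); another predecessor still binds.
The longest chain is now W2→W9→W11 = 6+6+9 = 21, so the workflow takes 21 weeks.

21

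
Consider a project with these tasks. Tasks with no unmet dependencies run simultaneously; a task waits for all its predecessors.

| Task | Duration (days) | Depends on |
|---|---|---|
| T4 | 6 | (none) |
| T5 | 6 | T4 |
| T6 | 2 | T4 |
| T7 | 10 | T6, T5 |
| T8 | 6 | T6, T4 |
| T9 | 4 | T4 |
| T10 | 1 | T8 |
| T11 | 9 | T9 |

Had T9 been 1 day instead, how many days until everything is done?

As given, the longest chain is T4→T5→T7 = 6+6+10 = 22, so the finish is 22 days.
The longest path through T9 is only 19 days, so T9 has float 3.
No other chain overtakes it, so the finish is 22 days.

22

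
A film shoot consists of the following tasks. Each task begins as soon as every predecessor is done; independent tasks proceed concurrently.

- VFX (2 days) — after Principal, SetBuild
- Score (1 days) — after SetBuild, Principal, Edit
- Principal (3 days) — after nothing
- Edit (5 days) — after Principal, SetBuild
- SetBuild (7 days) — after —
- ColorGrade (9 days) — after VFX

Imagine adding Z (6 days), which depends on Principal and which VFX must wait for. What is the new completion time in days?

20

Originally the project takes 18 days.
With Z inserted, VFX now waits for max(Principal, SetBuild, Z).
New critical path: Principal→Z→VFX→ColorGrade = 3+6+2+9 = 20 ⇒ 20 days.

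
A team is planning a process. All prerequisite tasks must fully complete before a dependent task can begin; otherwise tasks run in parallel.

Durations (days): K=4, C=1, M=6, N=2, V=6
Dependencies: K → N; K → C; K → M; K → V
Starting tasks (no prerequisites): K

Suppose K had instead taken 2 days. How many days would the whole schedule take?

The binding path is K→M = 4+6 = 10; finish at 10 days.
K is on the critical path; changing it to 2 makes that path 8 days.
The critical path is still K→M; finish is now 8 days.

8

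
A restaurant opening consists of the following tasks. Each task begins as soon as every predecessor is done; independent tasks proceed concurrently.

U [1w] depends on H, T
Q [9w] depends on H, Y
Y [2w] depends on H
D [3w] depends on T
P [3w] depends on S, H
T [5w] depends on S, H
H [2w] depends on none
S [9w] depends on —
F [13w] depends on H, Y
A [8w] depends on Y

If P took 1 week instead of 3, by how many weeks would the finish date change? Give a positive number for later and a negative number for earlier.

Baseline: H→Y→F = 2+2+13 = 17 → 17 weeks.
P has 5 weeks of float (longest path through it is 12).
No other chain overtakes it, so the finish is 17 weeks.
Change in finish: 17 − 17 = +0 weeks.

0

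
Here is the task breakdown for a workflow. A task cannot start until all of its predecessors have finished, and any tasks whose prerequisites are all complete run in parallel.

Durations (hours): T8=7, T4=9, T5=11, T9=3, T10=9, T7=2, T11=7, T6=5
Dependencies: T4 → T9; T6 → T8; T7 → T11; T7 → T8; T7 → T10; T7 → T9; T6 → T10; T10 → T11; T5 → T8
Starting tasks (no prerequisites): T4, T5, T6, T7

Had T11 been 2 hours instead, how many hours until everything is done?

Baseline: T6→T10→T11 = 5+9+7 = 21 → 21 hours.
T11 lies on that path, so at 2 hours the path becomes 16 hours.
Now T5→T8 = 11+7 = 18 is longest, so the finish becomes 18 hours.

18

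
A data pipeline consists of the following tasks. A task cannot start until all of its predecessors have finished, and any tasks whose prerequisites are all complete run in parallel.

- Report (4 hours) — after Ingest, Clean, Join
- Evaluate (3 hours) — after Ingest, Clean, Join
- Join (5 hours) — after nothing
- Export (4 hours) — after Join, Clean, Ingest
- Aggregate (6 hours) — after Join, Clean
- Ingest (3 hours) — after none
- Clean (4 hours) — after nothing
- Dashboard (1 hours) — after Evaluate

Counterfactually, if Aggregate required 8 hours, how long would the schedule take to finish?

13

Critical path before the change: Join→Aggregate = 5+6 = 11 giving 11 hours.
Since Aggregate is critical, the +2 change carries straight to that chain (now 13 hours).
That remains the longest chain; total 13 hours.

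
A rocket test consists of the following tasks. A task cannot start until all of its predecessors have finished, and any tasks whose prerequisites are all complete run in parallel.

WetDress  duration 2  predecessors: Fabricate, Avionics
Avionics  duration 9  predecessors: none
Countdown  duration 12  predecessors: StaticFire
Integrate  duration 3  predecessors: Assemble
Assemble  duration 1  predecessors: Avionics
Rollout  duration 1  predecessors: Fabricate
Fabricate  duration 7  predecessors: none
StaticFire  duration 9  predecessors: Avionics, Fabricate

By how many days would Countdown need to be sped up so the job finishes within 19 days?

Current finish: 30 days; target: 19.
Countdown is on every critical path, so each day cut from Countdown cuts the finish by one (this holds down to a finish of 19).
Need 30 − 19 = 11 days off Countdown → Countdown becomes 1 day, finish becomes 19.

11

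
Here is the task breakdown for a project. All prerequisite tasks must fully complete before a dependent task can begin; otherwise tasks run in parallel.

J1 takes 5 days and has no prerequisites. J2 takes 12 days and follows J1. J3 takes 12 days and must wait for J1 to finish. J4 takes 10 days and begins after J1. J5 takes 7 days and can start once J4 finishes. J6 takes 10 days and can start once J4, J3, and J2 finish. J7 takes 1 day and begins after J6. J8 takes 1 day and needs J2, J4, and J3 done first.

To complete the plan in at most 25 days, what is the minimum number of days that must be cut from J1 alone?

3

Current finish: 28 days; target: 25.
J1 is on every critical path, so each day cut from J1 cuts the finish by one (this holds down to a finish of 24).
Need 28 − 25 = 3 days off J1 → J1 becomes 2 days, finish becomes 25.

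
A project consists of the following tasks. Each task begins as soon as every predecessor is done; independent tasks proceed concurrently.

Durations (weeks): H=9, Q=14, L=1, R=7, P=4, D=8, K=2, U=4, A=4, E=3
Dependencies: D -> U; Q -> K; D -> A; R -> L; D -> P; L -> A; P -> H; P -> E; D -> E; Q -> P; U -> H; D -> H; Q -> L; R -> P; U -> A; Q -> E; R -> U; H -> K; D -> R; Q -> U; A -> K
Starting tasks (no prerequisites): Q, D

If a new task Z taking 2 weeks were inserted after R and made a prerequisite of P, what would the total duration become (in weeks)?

Originally the project takes 30 weeks.
With Z inserted, P now waits for max(D, Q, R, Z).
New critical path: D→R→Z→P→H→K = 8+7+2+4+9+2 = 32 ⇒ 32 weeks.

32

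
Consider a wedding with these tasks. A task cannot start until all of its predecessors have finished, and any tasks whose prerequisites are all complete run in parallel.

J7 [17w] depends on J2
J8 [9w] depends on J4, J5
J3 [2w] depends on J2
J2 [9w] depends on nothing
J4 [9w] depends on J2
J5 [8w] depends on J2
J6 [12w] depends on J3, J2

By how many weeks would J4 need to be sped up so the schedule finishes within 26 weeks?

1

Current finish: 27 weeks; target: 26.
J4 is on every critical path, so each week cut from J4 cuts the finish by one (this holds down to a finish of 26).
Need 27 − 26 = 1 week off J4 → J4 becomes 8 weeks, finish becomes 26.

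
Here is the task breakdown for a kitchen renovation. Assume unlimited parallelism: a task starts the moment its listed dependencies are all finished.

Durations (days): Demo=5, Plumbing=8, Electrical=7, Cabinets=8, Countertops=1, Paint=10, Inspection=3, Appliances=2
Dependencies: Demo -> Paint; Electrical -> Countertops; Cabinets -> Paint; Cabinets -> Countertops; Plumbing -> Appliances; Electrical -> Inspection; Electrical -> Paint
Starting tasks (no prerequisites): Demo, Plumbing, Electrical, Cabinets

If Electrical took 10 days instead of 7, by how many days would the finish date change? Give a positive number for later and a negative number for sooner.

Actual critical path: Cabinets→Paint = 8+10 = 18 ⇒ 18 days.
Electrical has 1 day of float (longest path through it is 17).
New critical path: Electrical→Paint = 10+10 = 20 ⇒ 20 days.
Change in finish: 20 − 18 = +2 days.

2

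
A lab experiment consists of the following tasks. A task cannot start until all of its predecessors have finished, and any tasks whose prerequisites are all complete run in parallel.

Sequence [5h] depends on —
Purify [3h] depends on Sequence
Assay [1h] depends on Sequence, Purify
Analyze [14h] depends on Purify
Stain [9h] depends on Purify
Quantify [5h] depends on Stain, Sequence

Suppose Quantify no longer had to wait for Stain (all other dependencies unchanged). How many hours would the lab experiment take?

22

Before: longest chain Sequence→Purify→Analyze = 5+3+14 = 22, finish 22.
Without Stain→Quantify, Quantify's earliest start moves from 17 to 5.
The longest chain is now Sequence→Purify→Analyze = 5+3+14 = 22, so the lab experiment takes 22 hours.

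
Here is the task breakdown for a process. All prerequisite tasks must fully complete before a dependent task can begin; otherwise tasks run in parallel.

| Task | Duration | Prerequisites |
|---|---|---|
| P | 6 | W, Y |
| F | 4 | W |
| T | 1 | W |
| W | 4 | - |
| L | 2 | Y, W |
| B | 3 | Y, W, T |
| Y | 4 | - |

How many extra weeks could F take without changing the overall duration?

Critical path: W→P = 4+6 = 10, so the finish is 10 weeks.
The longest chain containing F totals 8 weeks.
Float = 10 − 8 = 2.

2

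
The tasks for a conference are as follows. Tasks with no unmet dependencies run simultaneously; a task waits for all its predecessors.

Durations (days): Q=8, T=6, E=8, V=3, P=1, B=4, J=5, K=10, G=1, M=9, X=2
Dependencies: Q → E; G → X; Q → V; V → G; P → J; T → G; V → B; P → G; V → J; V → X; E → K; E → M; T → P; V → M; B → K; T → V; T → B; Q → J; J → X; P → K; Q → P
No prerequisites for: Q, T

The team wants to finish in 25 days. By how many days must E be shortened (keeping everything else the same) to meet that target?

1

Current finish: 26 days; target: 25.
E is on every critical path, so each day cut from E cuts the finish by one (this holds down to a finish of 25).
Need 26 − 25 = 1 day off E → E becomes 7 days, finish becomes 25.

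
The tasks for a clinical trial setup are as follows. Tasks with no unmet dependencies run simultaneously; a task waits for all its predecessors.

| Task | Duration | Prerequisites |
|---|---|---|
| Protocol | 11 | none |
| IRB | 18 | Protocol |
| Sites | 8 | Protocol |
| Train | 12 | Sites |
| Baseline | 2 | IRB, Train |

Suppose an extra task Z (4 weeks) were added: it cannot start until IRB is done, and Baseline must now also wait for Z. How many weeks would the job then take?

Originally the job takes 33 weeks.
With Z inserted, Baseline now waits for max(IRB, Train, Z).
New critical path: Protocol→IRB→Z→Baseline = 11+18+4+2 = 35 ⇒ 35 weeks.

35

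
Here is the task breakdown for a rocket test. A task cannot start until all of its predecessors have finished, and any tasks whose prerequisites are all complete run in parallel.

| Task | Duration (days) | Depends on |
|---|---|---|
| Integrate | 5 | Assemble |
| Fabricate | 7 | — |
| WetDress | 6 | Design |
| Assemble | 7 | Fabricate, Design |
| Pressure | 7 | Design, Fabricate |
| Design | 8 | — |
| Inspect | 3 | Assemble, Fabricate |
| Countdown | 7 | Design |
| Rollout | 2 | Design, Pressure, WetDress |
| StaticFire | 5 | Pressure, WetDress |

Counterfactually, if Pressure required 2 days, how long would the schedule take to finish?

20

The binding path is Design→Pressure→StaticFire = 8+7+5 = 20; finish at 20 days.
Pressure is on the critical path; changing it to 2 makes that path 15 days.
Now Design→Assemble→Integrate = 8+7+5 = 20 is longest, so the finish becomes 20 days.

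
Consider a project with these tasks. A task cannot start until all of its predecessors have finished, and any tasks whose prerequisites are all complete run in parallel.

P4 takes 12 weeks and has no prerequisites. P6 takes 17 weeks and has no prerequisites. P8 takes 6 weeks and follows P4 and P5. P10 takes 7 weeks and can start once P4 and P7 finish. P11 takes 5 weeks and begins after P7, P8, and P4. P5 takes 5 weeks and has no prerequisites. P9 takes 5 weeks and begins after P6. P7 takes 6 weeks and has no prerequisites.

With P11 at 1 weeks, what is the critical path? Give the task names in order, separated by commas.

Baseline: P4→P8→P11 = 12+6+5 = 23 → 23 weeks.
Since P11 is critical, the -4 change carries straight to that chain (now 19 weeks).
New critical path: P6→P9 = 17+5 = 22 ⇒ 22 weeks.

P6, P9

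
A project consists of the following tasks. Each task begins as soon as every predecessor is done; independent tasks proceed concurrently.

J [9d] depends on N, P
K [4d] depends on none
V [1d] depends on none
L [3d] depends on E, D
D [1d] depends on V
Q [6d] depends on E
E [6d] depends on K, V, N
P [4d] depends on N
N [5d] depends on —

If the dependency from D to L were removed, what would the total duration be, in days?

18

Before: longest chain N→P→J = 5+4+9 = 18, finish 18.
Dropping D→L doesn't change L's earliest start (11); another predecessor still binds.
After: N→P→J = 5+4+9 = 18 → 18 days.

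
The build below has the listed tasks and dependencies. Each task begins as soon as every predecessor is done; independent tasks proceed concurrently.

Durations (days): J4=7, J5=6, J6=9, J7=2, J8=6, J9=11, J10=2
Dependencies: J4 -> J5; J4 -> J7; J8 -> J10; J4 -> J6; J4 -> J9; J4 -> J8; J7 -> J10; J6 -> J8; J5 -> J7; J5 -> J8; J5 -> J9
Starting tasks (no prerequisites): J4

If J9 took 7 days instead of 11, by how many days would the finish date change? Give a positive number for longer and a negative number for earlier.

As given, the longest chain is J4→J5→J9 = 7+6+11 = 24, so the finish is 24 days.
J9 lies on that path, so at 7 days the path becomes 20 days.
The binding chain switches to J4→J6→J8→J10 = 7+9+6+2 = 24; finish 24 days.
Change in finish: 24 − 24 = +0 days.

0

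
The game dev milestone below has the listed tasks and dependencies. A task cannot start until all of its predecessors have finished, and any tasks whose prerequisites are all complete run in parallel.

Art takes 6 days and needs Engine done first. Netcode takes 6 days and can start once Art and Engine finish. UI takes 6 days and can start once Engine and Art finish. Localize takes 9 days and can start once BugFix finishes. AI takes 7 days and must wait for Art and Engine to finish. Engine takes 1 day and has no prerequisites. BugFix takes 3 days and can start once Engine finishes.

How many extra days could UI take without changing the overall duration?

Critical path: Engine→Art→AI = 1+6+7 = 14, so the finish is 14 days.
UI finishes as early as 13 and must finish by 14.
So UI can slip 14 − 13 = 1 day.

1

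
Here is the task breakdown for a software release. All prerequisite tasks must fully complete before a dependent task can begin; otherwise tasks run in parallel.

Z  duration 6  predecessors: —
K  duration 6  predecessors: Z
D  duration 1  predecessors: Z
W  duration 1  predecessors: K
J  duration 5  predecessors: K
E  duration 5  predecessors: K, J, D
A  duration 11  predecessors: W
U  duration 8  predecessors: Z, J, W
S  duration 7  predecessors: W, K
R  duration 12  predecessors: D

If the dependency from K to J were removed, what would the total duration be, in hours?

Original critical path: Z→K→J→U = 6+6+5+8 = 25 ⇒ 25 hours.
Without K→J, J's earliest start moves from 12 to 0.
New critical path: Z→K→W→A = 6+6+1+11 = 24 ⇒ 24 hours.

24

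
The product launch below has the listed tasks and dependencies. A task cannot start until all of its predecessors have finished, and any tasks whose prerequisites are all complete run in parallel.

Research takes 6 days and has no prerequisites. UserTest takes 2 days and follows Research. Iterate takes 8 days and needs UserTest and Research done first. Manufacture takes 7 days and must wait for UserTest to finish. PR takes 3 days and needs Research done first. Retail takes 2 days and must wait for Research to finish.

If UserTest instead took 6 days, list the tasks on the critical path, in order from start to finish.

Research, UserTest, Iterate

Baseline: Research→UserTest→Iterate = 6+2+8 = 16 → 16 days.
Since UserTest is critical, the +4 change carries straight to that chain (now 20 days).
No other chain overtakes it, so the finish is 20 days.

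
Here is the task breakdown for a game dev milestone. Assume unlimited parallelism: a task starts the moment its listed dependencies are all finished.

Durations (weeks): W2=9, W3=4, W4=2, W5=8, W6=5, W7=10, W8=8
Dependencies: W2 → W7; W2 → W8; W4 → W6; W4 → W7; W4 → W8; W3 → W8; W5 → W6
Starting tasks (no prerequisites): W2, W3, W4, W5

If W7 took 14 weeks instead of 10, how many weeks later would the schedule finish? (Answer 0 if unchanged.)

As given, the longest chain is W2→W7 = 9+10 = 19, so the finish is 19 weeks.
Since W7 is critical, the +4 change carries straight to that chain (now 23 weeks).
The critical path is still W2→W7; finish is now 23 weeks.
Change in finish: 23 − 19 = +4 weeks.

4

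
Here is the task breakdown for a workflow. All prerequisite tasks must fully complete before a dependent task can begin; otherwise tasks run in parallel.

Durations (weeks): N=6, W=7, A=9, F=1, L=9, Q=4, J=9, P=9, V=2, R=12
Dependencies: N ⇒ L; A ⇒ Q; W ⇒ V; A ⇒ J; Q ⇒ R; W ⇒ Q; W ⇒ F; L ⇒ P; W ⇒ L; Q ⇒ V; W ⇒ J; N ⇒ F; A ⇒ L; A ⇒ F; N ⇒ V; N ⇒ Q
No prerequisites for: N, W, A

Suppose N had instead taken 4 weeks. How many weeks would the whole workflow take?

Critical path before the change: A→L→P = 9+9+9 = 27 giving 27 weeks.
N is off the critical path — its longest chain is 24 weeks, giving 3 of slack.
No other chain overtakes it, so the finish is 27 weeks.

27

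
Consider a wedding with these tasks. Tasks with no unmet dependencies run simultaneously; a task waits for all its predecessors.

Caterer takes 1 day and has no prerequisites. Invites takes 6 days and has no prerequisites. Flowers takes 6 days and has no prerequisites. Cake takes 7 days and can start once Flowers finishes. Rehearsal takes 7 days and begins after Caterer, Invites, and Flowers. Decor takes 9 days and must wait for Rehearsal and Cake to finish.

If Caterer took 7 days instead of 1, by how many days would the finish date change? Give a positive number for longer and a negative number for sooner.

Baseline: Invites→Rehearsal→Decor = 6+7+9 = 22 → 22 days.
The longest path through Caterer is only 17 days, so Caterer has float 5.
New critical path: Caterer→Rehearsal→Decor = 7+7+9 = 23 ⇒ 23 days.
Change in finish: 23 − 22 = +1 days.

1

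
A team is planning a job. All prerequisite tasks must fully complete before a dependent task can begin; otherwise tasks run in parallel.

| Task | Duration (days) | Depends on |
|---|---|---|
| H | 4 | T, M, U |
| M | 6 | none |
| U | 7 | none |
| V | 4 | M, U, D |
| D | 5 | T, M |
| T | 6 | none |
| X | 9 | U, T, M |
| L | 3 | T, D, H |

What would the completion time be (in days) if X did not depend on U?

With the dependency in place, U→X = 7+9 = 16 sets the finish at 16 days.
Without U→X, X's earliest start moves from 7 to 6.
New critical path: M→D→V = 6+5+4 = 15 ⇒ 15 days.

15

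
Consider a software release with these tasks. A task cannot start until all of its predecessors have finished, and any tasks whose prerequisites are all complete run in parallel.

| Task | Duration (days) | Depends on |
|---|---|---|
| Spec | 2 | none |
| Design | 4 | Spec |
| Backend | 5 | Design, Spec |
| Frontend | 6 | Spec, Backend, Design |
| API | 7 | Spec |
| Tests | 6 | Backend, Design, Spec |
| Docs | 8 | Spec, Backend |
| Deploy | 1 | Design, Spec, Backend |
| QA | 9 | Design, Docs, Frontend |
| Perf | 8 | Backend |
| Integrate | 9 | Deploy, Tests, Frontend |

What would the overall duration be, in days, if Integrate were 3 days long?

Actual critical path: Spec→Design→Backend→Docs→QA = 2+4+5+8+9 = 28 ⇒ 28 days.
Integrate has 2 days of float (longest path through it is 26).
The critical path is still Spec→Design→Backend→Docs→QA; finish is now 28 days.

28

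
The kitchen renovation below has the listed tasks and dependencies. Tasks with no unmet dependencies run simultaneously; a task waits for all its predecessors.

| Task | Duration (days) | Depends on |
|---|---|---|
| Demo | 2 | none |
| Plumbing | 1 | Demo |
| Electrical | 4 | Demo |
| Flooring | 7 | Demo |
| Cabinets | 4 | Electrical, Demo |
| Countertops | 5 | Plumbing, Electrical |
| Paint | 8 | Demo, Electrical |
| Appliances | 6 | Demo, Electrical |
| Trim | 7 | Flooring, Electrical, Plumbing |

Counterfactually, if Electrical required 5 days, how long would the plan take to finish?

16

Critical path before the change: Demo→Flooring→Trim = 2+7+7 = 16 giving 16 days.
The longest path through Electrical is only 14 days, so Electrical has float 2.
That remains the longest chain; total 16 days.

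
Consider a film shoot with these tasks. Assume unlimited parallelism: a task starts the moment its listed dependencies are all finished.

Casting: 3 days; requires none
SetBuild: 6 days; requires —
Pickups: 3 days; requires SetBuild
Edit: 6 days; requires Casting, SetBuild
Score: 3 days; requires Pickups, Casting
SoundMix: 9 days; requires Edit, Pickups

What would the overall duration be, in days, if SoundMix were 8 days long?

Baseline: SetBuild→Edit→SoundMix = 6+6+9 = 21 → 21 days.
SoundMix is on the critical path; changing it to 8 makes that path 20 days.
No other chain overtakes it, so the finish is 20 days.

20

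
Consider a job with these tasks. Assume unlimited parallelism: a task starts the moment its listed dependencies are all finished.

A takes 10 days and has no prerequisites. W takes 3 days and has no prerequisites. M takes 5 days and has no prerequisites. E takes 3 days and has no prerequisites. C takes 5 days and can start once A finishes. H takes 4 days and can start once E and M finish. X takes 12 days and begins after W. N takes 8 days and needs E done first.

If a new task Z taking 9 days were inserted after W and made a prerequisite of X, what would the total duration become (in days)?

Originally the job takes 15 days.
With Z inserted, X now waits for max(W, Z).
New critical path: W→Z→X = 3+9+12 = 24 ⇒ 24 days.

24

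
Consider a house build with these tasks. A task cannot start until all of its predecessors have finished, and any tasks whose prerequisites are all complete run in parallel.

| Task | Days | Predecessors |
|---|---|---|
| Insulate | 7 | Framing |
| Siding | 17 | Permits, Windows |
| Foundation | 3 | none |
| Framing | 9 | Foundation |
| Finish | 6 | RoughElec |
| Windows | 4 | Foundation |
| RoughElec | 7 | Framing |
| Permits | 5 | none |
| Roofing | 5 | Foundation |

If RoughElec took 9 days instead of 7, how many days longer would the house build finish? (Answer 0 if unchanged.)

2

Actual critical path: Foundation→Framing→RoughElec→Finish = 3+9+7+6 = 25 ⇒ 25 days.
Since RoughElec is critical, the +2 change carries straight to that chain (now 27 days).
That remains the longest chain; total 27 days.
Change in finish: 27 − 25 = +2 days.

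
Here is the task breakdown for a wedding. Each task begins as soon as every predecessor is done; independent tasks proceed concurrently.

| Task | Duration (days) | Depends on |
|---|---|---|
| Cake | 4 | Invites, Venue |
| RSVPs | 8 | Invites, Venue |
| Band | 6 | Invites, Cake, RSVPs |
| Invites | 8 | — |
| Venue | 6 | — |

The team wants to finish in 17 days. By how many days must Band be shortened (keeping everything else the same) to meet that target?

5

Current finish: 22 days; target: 17.
Band is on every critical path, so each day cut from Band cuts the finish by one (this holds down to a finish of 17).
Need 22 − 17 = 5 days off Band → Band becomes 1 day, finish becomes 17.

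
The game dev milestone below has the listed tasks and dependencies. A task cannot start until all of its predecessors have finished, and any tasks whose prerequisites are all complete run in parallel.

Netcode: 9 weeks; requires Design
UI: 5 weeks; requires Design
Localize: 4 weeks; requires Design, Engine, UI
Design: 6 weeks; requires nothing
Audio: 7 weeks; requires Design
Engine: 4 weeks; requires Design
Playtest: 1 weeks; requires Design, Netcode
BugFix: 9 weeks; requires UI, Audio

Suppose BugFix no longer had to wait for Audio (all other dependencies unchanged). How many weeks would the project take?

With the dependency in place, Design→Audio→BugFix = 6+7+9 = 22 sets the finish at 22 weeks.
Without Audio→BugFix, BugFix's earliest start moves from 13 to 11.
New critical path: Design→UI→BugFix = 6+5+9 = 20 ⇒ 20 weeks.

20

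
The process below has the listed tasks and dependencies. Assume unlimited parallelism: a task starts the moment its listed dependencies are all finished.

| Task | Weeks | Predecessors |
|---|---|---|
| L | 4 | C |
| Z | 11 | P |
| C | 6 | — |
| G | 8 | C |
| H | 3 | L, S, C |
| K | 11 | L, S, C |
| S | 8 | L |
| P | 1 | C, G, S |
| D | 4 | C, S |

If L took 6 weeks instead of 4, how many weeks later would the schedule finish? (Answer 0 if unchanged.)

2

Critical path before the change: C→L→S→P→Z = 6+4+8+1+11 = 30 giving 30 weeks.
L is on the critical path; changing it to 6 makes that path 32 weeks.
No other chain overtakes it, so the finish is 32 weeks.
Change in finish: 32 − 30 = +2 weeks.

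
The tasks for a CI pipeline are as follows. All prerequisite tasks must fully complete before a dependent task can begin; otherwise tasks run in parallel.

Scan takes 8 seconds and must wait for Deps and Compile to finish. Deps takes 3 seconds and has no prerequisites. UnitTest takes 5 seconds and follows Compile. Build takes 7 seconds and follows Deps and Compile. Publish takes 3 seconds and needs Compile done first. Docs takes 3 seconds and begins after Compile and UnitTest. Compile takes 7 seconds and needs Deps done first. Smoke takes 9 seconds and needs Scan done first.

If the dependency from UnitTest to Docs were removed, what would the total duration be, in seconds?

Original critical path: Deps→Compile→Scan→Smoke = 3+7+8+9 = 27 ⇒ 27 seconds.
Without UnitTest→Docs, Docs's earliest start moves from 15 to 10.
The longest chain is now Deps→Compile→Scan→Smoke = 3+7+8+9 = 27, so the schedule takes 27 seconds.

27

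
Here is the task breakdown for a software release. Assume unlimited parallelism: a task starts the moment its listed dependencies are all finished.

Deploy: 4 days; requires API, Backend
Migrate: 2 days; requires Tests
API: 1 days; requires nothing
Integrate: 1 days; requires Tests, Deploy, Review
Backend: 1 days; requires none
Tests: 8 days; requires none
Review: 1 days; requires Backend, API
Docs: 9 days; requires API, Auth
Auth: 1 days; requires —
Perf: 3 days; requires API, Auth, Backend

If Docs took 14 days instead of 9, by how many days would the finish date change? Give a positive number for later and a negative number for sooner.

5

As given, the longest chain is API→Docs = 1+9 = 10, so the finish is 10 days.
Docs is on the critical path; changing it to 14 makes that path 15 days.
The critical path is still API→Docs; finish is now 15 days.
Change in finish: 15 − 10 = +5 days.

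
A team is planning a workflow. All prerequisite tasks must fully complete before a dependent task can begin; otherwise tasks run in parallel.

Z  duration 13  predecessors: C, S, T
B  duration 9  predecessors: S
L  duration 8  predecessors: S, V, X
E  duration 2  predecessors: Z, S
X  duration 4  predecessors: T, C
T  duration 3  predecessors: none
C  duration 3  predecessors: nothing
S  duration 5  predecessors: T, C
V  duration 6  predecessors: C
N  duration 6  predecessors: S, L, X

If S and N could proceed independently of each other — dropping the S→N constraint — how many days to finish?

23

With the dependency in place, T→S→Z→E = 3+5+13+2 = 23 sets the finish at 23 days.
Dropping S→N doesn't change N's earliest start (17); another predecessor still binds.
After: T→S→Z→E = 3+5+13+2 = 23 → 23 days.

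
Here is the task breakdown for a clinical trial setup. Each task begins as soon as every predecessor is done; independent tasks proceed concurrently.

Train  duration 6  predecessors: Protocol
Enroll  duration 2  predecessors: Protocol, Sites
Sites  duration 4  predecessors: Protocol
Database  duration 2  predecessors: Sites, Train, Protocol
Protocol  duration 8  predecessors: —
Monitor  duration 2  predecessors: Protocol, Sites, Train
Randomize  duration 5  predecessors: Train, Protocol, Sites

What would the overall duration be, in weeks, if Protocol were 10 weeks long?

Actual critical path: Protocol→Train→Randomize = 8+6+5 = 19 ⇒ 19 weeks.
Protocol lies on that path, so at 10 weeks the path becomes 21 weeks.
That remains the longest chain; total 21 weeks.

21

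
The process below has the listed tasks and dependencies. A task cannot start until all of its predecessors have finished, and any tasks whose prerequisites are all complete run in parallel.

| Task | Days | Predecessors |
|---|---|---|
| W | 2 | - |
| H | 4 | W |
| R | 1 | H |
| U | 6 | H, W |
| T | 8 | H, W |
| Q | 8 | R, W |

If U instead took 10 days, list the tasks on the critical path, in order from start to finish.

As given, the longest chain is W→H→R→Q = 2+4+1+8 = 15, so the finish is 15 days.
U is off the critical path — its longest chain is 12 days, giving 3 of slack.
Now W→H→U = 2+4+10 = 16 is longest, so the finish becomes 16 days.

W, H, U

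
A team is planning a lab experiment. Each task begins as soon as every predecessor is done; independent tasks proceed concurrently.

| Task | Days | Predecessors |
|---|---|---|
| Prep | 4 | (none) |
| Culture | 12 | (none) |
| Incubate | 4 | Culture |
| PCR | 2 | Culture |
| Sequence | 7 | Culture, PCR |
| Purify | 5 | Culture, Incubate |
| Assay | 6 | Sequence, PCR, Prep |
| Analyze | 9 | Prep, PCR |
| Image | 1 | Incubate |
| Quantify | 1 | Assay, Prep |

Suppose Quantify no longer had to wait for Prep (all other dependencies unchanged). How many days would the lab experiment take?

With the dependency in place, Culture→PCR→Sequence→Assay→Quantify = 12+2+7+6+1 = 28 sets the finish at 28 days.
Dropping Prep→Quantify doesn't change Quantify's earliest start (27); another predecessor still binds.
The longest chain is now Culture→PCR→Sequence→Assay→Quantify = 12+2+7+6+1 = 28, so the lab experiment takes 28 days.

28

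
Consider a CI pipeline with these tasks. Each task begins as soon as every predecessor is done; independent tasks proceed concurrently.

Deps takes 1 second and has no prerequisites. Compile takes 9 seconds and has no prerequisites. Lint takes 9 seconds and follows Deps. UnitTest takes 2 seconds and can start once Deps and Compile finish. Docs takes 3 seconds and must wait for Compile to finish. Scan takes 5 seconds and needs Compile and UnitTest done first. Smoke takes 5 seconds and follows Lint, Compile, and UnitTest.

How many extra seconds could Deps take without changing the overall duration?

Critical path: Compile→UnitTest→Scan = 9+2+5 = 16, so the finish is 16 seconds.
Deps finishes as early as 1 and must finish by 2.
Float = 16 − 15 = 1.

1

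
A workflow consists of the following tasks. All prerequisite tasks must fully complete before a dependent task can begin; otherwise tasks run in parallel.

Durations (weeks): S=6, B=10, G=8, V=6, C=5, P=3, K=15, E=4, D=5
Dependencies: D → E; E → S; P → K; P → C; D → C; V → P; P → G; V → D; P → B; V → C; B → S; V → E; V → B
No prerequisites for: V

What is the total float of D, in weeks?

4

V→P→B→S = 6+3+10+6 = 25 sets the makespan at 25 weeks.
D finishes as early as 11 and must finish by 15.
So D can slip 15 − 11 = 4 weeks.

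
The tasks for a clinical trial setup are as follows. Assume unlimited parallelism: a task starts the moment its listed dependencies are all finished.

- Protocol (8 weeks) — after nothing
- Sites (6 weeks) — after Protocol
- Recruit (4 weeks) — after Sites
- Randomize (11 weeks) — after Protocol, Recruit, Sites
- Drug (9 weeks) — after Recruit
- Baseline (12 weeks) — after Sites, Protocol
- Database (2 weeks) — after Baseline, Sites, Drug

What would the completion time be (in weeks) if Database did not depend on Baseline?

Original critical path: Protocol→Sites→Recruit→Randomize = 8+6+4+11 = 29 ⇒ 29 weeks.
Dropping Baseline→Database doesn't change Database's earliest start (27); another predecessor still binds.
New critical path: Protocol→Sites→Recruit→Randomize = 8+6+4+11 = 29 ⇒ 29 weeks.

29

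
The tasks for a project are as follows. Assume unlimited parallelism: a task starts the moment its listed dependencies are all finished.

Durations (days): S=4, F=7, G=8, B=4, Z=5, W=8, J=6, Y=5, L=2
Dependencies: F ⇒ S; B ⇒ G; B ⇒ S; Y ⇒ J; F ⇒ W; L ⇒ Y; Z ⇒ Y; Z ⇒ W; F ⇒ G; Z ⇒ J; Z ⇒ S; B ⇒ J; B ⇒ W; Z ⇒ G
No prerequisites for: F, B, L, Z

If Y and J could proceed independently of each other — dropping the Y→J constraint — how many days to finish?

15

Before: longest chain Z→Y→J = 5+5+6 = 16, finish 16.
Without Y→J, J's earliest start moves from 10 to 5.
After: F→W = 7+8 = 15 → 15 days.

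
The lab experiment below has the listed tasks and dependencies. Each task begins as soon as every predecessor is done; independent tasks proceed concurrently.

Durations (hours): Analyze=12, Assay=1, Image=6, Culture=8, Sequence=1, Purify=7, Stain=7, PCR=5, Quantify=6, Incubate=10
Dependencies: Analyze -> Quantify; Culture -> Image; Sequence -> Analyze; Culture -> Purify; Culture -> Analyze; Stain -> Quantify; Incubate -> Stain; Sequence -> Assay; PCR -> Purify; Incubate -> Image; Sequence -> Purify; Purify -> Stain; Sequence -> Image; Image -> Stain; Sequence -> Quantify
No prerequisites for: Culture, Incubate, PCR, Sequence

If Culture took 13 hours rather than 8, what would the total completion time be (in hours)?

The binding path is Incubate→Image→Stain→Quantify = 10+6+7+6 = 29; finish at 29 hours.
Culture is off the critical path — its longest chain is 28 hours, giving 1 of slack.
New critical path: Culture→Purify→Stain→Quantify = 13+7+7+6 = 33 ⇒ 33 hours.

33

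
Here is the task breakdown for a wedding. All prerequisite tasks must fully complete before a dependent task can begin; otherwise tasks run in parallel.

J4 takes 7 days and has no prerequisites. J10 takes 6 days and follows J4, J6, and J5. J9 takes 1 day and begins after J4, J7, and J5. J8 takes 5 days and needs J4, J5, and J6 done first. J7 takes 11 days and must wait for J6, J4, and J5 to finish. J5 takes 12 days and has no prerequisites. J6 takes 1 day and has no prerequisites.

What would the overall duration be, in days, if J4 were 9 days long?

Critical path before the change: J5→J7→J9 = 12+11+1 = 24 giving 24 days.
J4 is off the critical path — its longest chain is 19 days, giving 5 of slack.
No other chain overtakes it, so the finish is 24 days.

24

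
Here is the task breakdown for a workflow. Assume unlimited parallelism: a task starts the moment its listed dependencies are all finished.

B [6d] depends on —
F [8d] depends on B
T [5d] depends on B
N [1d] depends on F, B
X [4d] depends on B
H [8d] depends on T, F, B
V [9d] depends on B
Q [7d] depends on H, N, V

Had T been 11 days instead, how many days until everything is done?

Actual critical path: B→F→H→Q = 6+8+8+7 = 29 ⇒ 29 days.
T is off the critical path — its longest chain is 26 days, giving 3 of slack.
Now B→T→H→Q = 6+11+8+7 = 32 is longest, so the finish becomes 32 days.

32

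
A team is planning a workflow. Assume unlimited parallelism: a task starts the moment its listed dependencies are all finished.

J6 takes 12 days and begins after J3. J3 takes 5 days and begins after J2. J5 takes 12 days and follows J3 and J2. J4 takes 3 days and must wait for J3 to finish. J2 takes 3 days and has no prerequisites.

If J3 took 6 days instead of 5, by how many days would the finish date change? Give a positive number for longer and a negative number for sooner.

1

As given, the longest chain is J2→J3→J5 = 3+5+12 = 20, so the finish is 20 days.
J3 is on the critical path; changing it to 6 makes that path 21 days.
The critical path is still J2→J3→J5; finish is now 21 days.
Change in finish: 21 − 20 = +1 days.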